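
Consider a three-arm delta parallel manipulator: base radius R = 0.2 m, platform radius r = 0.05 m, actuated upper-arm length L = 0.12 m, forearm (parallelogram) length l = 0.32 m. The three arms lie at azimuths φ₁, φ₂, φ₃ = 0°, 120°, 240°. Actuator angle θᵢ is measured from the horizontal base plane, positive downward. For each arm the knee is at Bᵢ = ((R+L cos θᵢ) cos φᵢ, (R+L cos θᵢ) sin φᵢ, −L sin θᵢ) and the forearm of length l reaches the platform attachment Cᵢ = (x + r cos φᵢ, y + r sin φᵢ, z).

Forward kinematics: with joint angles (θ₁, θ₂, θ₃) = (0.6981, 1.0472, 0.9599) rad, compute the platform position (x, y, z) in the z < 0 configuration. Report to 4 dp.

(0.0339, -0.0088, -0.3201)

centre 1 = (0.2419·cos0.0°, 0.2419·sin0.0°, -0.0771) = (0.2419, 0.0000, -0.0771)
φ2=120.0°: virtual centre (-0.1050, 0.1819, -0.1039), radius l
φ3=240.0°: virtual centre (-0.1094, -0.1895, -0.0983), radius l
|centre ₂|²−|centre ₁|² = -0.0096;  |centre ₃|²−|centre ₁|² = -0.0069
[-0.6939 0.3637 -0.0536]·P = -0.0096;  [-0.7027 -0.3790 -0.0423]·P = -0.0069
Cramer: x(z) = 0.0119-0.0689z;  y(z) = -0.0037+0.0160z
quadratic in z: (1.0050)z²+(0.1858)z+(-0.0435)=0, √Δ=0.4576 → z ∈ {-0.3201, 0.1352}; z = -0.3201 (taking z<0)
x = 0.0339, y = -0.0088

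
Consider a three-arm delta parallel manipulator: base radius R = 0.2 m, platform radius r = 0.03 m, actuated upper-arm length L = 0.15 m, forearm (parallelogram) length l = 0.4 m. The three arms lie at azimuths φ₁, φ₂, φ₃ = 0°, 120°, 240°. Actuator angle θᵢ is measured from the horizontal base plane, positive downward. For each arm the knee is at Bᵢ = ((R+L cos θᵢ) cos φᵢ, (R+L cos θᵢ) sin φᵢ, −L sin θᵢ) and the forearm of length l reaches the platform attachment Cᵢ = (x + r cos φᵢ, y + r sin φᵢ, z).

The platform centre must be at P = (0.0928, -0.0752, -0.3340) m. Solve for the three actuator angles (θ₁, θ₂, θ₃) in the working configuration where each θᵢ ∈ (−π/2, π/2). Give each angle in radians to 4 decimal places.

rotate P by −φ1: (0.0928, -0.0752, -0.3340)
  A cos θ + B sin θ = C:  0.0772·cos θ + -0.3340·sin θ = 0.0478
  θ1 = atan2(B,A) + arccos(C/0.3428) = 0.0874
rotate P by −φ2: (-0.1115, -0.0428, -0.3340)
  A=0.2815, B=-0.3340, C=(l²−L²−A²−y'²−z²)/(2L)=-0.1838
  √(A²+B²)=0.4368;  θ2 = -0.8704+2.0051 ≈ 1.1347
rotate P by −φ3: (0.0187, 0.1180, -0.3340)
  A cos θ + B sin θ = C:  0.1513·cos θ + -0.3340·sin θ = -0.0362
  γ=atan2(-0.3340,0.1513)=-1.1455;  ψ=arccos(-0.0987)=1.6697;  θ3=γ+ψ≈0.5241

θ₁ = 0.0874, θ₂ = 1.1347, θ₃ = 0.5241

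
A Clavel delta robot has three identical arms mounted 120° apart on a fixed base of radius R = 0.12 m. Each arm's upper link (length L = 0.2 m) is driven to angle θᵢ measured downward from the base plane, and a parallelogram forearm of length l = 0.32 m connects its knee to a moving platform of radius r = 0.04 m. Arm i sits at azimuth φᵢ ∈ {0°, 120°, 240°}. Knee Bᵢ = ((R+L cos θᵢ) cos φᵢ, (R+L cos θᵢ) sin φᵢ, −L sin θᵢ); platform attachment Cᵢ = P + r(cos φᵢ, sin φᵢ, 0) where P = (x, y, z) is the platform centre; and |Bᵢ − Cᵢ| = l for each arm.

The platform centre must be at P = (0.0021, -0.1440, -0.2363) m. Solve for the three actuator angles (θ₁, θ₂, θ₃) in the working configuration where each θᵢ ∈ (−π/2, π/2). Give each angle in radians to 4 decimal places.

θ₁ = 0.5233, θ₂ = 1.0471, θ₃ = -0.1744

rotate P by −φ1: (0.0021, -0.1440, -0.2363)
  A=0.0779, B=-0.2363, C=(l²−L²−A²−y'²−z²)/(2L)=-0.0506
  √(A²+B²)=0.2488;  θ1 = -1.2524+1.7756 ≈ 0.5233
φ2=120.0° → target in arm frame (-0.1258, 0.0702)
  A=0.2058, B=-0.2363, C=(l²−L²−A²−y'²−z²)/(2L)=-0.1017
  √(A²+B²)=0.3133;  θ2 = -0.8544+1.9015 ≈ 1.0471
arm 3 (φ=240.0°): x'=0.1237, y'=0.0738
  A=-0.0437, B=-0.2363, C=(l²−L²−A²−y'²−z²)/(2L)=-0.0020
  θ3 = atan2(B,A) + arccos(C/0.2403) = -0.1744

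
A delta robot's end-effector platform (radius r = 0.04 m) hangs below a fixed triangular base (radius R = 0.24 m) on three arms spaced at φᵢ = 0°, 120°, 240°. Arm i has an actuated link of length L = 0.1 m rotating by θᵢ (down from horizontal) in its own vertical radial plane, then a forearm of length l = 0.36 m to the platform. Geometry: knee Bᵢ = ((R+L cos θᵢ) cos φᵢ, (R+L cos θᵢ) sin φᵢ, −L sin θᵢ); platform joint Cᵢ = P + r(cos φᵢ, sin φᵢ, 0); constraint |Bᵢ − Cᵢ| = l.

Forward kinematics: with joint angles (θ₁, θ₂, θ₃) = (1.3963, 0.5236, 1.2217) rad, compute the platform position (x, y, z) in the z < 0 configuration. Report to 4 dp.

(-0.0470, 0.0534, -0.3370)

φ1=0.0°: virtual centre (0.2174, 0.0000, -0.0985), radius l
O2 = (0.2866·cos120.0°, 0.2866·sin120.0°, -0.0500) = (-0.1433, 0.2482, -0.0500)
O3 = (0.2342·cos240.0°, 0.2342·sin240.0°, -0.0940) = (-0.1171, -0.2028, -0.0940)
|O₂|²−|O₁|² = 0.0277;  |O₃|²−|O₁|² = 0.0067
linear system: -0.7213x+0.4964y = 0.0277−0.0970z; -0.6689x+-0.4057y = 0.0067−0.0090z
det = 0.6247;  x = -0.0233+0.0701z,  y = 0.0219+-0.0934z
sphere 1 gives Az²+Bz+C=0 with A=1.0136, B=0.1591, C=-0.0615;  B²−4AC=0.2746;  roots -0.3370, 0.1800;  negative root z = -0.3370
x = -0.0470, y = 0.0534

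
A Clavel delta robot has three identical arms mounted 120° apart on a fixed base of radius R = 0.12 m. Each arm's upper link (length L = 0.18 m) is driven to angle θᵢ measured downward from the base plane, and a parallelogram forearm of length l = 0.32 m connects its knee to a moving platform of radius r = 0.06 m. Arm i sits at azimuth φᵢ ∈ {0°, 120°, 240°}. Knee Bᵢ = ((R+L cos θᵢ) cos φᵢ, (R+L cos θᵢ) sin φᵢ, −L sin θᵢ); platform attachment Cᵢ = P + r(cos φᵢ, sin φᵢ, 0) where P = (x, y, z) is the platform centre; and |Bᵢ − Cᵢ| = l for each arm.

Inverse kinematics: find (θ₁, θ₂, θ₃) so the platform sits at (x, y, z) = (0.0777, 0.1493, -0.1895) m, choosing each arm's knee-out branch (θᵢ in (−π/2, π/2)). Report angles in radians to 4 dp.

θ₁ = -0.2616, θ₂ = -0.3488, θ₃ = 1.0472

φ1=0.0° → target in arm frame (0.0777, 0.1493)
  A=-0.0177, B=-0.1895, C=(l²−L²−A²−y'²−z²)/(2L)=0.0319
  √(A²+B²)=0.1903;  θ1 = -1.6639+1.4024 ≈ -0.2616
rotate P by −φ2: (0.0904, -0.1419, -0.1895)
  A=-0.0304, B=-0.1895, C=(l²−L²−A²−y'²−z²)/(2L)=0.0362
  γ=atan2(-0.1895,-0.0304)=-1.7301;  ψ=arccos(0.1884)=1.3813;  θ2=γ+ψ≈-0.3488
rotate P by −φ3: (-0.1681, -0.0074, -0.1895)
  e−x'=0.2281;  (l²−L²−(e−x')²−y'²−z²)/2L = -0.0500
  √(A²+B²)=0.2966;  θ3 = -0.6931+1.7403 ≈ 1.0472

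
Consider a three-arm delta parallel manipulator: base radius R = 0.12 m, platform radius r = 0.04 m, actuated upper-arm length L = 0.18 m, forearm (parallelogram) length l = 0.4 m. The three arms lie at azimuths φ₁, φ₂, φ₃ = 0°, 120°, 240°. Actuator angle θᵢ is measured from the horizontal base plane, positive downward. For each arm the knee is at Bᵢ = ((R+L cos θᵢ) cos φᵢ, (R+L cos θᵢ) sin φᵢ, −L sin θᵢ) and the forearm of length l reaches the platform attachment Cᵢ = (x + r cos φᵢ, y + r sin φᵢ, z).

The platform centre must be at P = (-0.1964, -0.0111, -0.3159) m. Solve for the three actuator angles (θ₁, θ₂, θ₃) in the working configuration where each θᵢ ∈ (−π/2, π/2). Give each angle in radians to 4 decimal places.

rotate P by −φ1: (-0.1964, -0.0111, -0.3159)
  A cos θ + B sin θ = C:  0.2764·cos θ + -0.3159·sin θ = -0.1353
  θ1 = atan2(B,A) + arccos(C/0.4197) = 1.0470
rotate P by −φ2: (0.0886, 0.1756, -0.3159)
  e−x'=-0.0086;  (l²−L²−(e−x')²−y'²−z²)/2L = -0.0087
  γ=atan2(-0.3159,-0.0086)=-1.5980;  ψ=arccos(-0.0274)=1.5982;  θ2=γ+ψ≈0.0002
arm 3 (φ=240.0°): x'=0.1078, y'=-0.1645
  A=-0.0278, B=-0.3159, C=(l²−L²−A²−y'²−z²)/(2L)=-0.0001
  √(A²+B²)=0.3171;  θ3 = -1.6586+1.5711 ≈ -0.0875

θ₁ = 1.0470, θ₂ = 0.0002, θ₃ = -0.0875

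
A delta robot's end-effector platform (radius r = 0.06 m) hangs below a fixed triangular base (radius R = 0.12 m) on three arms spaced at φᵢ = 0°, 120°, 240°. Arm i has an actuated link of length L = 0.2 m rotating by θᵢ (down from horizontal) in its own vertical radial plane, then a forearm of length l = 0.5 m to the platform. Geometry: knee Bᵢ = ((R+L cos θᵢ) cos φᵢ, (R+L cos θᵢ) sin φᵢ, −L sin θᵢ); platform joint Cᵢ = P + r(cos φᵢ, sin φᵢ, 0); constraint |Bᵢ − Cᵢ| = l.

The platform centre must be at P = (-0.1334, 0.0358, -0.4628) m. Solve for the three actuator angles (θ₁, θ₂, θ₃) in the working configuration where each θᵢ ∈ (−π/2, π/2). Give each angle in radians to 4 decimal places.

rotate P by −φ1: (-0.1334, 0.0358, -0.4628)
  e−x'=0.1934;  (l²−L²−(e−x')²−y'²−z²)/2L = -0.1072
  √(A²+B²)=0.5016;  θ1 = -1.1750+1.7861 ≈ 0.6112
arm 2 (φ=120.0°): x'=0.0977, y'=0.0976
  e−x'=-0.0377;  (l²−L²−(e−x')²−y'²−z²)/2L = -0.0378
  √(A²+B²)=0.4643;  θ2 = -1.6521+1.6524 ≈ 0.0003
arm 3 (φ=240.0°): x'=0.0357, y'=-0.1334
  A cos θ + B sin θ = C:  0.0243·cos θ + -0.4628·sin θ = -0.0564
  θ3 = atan2(B,A) + arccos(C/0.4634) = 0.1746

θ₁ = 0.6112, θ₂ = 0.0003, θ₃ = 0.1746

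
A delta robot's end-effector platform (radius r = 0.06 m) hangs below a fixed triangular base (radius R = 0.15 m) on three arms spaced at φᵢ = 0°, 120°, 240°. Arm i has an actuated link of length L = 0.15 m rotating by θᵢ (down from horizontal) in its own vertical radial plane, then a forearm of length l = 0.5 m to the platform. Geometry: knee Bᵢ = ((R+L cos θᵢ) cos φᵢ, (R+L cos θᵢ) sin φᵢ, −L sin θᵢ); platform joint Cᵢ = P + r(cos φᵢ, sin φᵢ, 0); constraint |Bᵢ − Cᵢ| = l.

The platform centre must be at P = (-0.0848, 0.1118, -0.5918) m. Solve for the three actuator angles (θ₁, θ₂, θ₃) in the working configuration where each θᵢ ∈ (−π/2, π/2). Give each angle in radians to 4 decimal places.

φ1=0.0° → target in arm frame (-0.0848, 0.1118)
  A cos θ + B sin θ = C:  0.1748·cos θ + -0.5918·sin θ = -0.5526
  √(A²+B²)=0.6171;  θ1 = -1.2836+2.6804 ≈ 1.3968
rotate P by −φ2: (0.1392, 0.0175, -0.5918)
  A=-0.0492, B=-0.5918, C=(l²−L²−A²−y'²−z²)/(2L)=-0.4182
  γ=atan2(-0.5918,-0.0492)=-1.6538;  ψ=arccos(-0.7042)=2.3521;  θ2=γ+ψ≈0.6983
φ3=240.0° → target in arm frame (-0.0544, -0.1293)
  e−x'=0.1444;  (l²−L²−(e−x')²−y'²−z²)/2L = -0.5344
  θ3 = atan2(B,A) + arccos(C/0.6092) = 1.3094

θ₁ = 1.3968, θ₂ = 0.6983, θ₃ = 1.3094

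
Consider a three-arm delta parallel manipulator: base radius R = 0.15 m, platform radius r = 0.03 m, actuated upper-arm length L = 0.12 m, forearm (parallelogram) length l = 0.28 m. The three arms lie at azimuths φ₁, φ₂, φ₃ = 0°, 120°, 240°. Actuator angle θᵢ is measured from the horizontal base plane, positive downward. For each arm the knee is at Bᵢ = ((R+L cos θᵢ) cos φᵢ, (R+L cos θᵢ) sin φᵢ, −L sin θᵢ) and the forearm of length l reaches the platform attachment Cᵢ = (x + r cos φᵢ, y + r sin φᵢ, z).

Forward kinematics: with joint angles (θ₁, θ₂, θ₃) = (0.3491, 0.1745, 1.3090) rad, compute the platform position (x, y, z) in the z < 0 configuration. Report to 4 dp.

(0.0436, 0.0993, -0.2220)

arm 1 at φ=0.0°: (R−r)+L cos θ1 = 0.2328;  O1 = (0.2328, 0.0000, -0.0410)
O2 = (0.2382·cos120.0°, 0.2382·sin120.0°, -0.0208) = (-0.1191, 0.2063, -0.0208)
O3 = (0.1511·cos240.0°, 0.1511·sin240.0°, -0.1159) = (-0.0755, -0.1308, -0.1159)
|O₂|²−|O₁|² = 0.0013;  |O₃|²−|O₁|² = -0.0196
plane₁₂: -0.7037x+0.4125y+0.0404z = 0.0013
Cramer: x(z) = 0.0177-0.1167z;  y(z) = 0.0333-0.2971z
into |P−O₁|² = l²: 1.1019z² + 0.1125z + -0.0293 = 0;  Δ = 0.1420;  z = -0.2220 or 0.1199 → z<0 root = -0.2220
x = 0.0436, y = 0.0993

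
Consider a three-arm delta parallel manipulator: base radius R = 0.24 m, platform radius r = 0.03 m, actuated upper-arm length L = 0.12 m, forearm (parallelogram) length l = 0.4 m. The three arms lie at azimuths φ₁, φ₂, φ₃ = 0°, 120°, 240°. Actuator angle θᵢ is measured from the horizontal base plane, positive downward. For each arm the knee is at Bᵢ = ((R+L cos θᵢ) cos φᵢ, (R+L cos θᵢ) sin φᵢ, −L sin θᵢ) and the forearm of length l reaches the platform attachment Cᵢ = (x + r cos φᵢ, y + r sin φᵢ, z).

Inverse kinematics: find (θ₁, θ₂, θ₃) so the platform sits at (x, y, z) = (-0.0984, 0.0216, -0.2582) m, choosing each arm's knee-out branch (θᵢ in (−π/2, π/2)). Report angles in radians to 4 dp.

θ₁ = 1.0471, θ₂ = -0.3483, θ₃ = 0.0877

φ1=0.0° → target in arm frame (-0.0984, 0.0216)
  A cos θ + B sin θ = C:  0.3084·cos θ + -0.2582·sin θ = -0.0694
  θ1 = atan2(B,A) + arccos(C/0.4022) = 1.0471
φ2=120.0° → target in arm frame (0.0679, 0.0744)
  A cos θ + B sin θ = C:  0.1421·cos θ + -0.2582·sin θ = 0.2217
  γ=atan2(-0.2582,0.1421)=-1.0677;  ψ=arccos(0.7522)=0.7194;  θ2=γ+ψ≈-0.3483
rotate P by −φ3: (0.0305, -0.0960, -0.2582)
  e−x'=0.1795;  (l²−L²−(e−x')²−y'²−z²)/2L = 0.1562
  θ3 = atan2(B,A) + arccos(C/0.3145) = 0.0877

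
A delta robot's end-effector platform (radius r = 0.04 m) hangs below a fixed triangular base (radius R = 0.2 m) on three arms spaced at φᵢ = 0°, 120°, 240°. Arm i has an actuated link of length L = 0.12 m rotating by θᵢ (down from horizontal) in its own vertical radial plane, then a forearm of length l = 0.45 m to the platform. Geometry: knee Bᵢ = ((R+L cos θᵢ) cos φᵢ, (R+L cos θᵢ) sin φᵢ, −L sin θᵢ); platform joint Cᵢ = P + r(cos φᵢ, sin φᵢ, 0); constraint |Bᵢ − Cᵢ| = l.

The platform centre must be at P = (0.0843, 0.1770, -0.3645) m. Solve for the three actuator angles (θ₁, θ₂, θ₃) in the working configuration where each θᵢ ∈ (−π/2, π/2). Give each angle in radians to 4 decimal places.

θ₁ = -0.0001, θ₂ = -0.1749, θ₃ = 1.3962

rotate P by −φ1: (0.0843, 0.1770, -0.3645)
  A cos θ + B sin θ = C:  0.0757·cos θ + -0.3645·sin θ = 0.0758
  θ1 = atan2(B,A) + arccos(C/0.3723) = -0.0001
φ2=120.0° → target in arm frame (0.1111, -0.1615)
  A cos θ + B sin θ = C:  0.0489·cos θ + -0.3645·sin θ = 0.1115
  √(A²+B²)=0.3678;  θ2 = -1.4375+1.2627 ≈ -0.1749
φ3=240.0° → target in arm frame (-0.1954, -0.0155)
  A cos θ + B sin θ = C:  0.3554·cos θ + -0.3645·sin θ = -0.2972
  γ=atan2(-0.3645,0.3554)=-0.7980;  ψ=arccos(-0.5838)=2.1942;  θ3=γ+ψ≈1.3962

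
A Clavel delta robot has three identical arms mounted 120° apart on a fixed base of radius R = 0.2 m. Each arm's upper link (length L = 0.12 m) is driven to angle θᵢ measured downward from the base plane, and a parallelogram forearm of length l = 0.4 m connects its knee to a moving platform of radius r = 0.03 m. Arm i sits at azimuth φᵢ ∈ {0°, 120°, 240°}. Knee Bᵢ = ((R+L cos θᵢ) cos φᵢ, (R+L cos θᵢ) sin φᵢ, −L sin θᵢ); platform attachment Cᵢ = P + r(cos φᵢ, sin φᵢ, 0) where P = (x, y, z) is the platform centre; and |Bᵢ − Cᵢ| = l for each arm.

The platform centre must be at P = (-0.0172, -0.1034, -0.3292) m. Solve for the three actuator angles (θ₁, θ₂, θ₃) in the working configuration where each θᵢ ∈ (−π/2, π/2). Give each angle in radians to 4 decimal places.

φ1=0.0° → target in arm frame (-0.0172, -0.1034)
  e−x'=0.1872;  (l²−L²−(e−x')²−y'²−z²)/2L = -0.0355
  θ1 = atan2(B,A) + arccos(C/0.3787) = 0.6108
rotate P by −φ2: (-0.0809, 0.0666, -0.3292)
  A=0.2509, B=-0.3292, C=(l²−L²−A²−y'²−z²)/(2L)=-0.1258
  √(A²+B²)=0.4139;  θ2 = -0.9195+1.8795 ≈ 0.9600
rotate P by −φ3: (0.0981, 0.0368, -0.3292)
  A=0.0719, B=-0.3292, C=(l²−L²−A²−y'²−z²)/(2L)=0.1280
  √(A²+B²)=0.3370;  θ3 = -1.3559+1.1813 ≈ -0.1746

θ₁ = 0.6108, θ₂ = 0.9600, θ₃ = -0.1746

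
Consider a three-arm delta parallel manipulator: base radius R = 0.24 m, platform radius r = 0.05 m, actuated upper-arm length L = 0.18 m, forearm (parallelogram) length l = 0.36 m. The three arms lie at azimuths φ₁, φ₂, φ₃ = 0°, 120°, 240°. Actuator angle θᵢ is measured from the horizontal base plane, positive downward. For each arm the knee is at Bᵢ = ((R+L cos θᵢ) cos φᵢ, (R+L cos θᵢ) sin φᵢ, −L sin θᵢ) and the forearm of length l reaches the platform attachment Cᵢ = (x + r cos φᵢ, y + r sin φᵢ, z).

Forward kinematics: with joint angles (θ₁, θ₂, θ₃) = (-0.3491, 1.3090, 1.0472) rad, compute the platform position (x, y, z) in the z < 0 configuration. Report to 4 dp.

(0.1454, -0.0346, -0.2260)

φ1=0.0°: virtual centre (0.3591, 0.0000, 0.0616), radius l
φ2=120.0°: virtual centre (-0.1183, 0.2049, -0.1739), radius l
O3 = (0.2800·cos240.0°, 0.2800·sin240.0°, -0.1559) = (-0.1400, -0.2425, -0.1559)
subtract pairs → two planes through P
linear system: -0.9549x+0.4098y = -0.0466−-0.4709z; -0.9983x+-0.4850y = -0.0301−-0.4349z
det = 0.8722;  x = 0.0400+-0.4662z,  y = -0.0204+0.0628z
into |P−O₁|² = l²: 1.2213z² + 0.1718z + -0.0236 = 0;  Δ = 0.1446;  z = -0.2260 or 0.0853 → z<0 root = -0.2260
x = 0.1454, y = -0.0346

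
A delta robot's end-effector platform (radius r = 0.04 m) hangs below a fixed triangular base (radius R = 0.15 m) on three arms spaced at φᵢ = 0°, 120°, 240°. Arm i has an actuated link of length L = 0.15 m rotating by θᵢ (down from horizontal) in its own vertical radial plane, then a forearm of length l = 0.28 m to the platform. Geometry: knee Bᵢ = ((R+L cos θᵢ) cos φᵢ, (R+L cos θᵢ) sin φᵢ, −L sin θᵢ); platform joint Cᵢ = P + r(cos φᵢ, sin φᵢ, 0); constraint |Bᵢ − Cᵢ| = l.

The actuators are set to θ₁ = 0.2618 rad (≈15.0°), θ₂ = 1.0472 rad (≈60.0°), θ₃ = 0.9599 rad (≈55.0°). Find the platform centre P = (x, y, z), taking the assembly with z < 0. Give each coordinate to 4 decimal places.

arm 1 at φ=0.0°: (R−r)+L cos θ1 = 0.2549;  centre 1 = (0.2549, 0.0000, -0.0388)
centre 2 = (0.1850·cos120.0°, 0.1850·sin120.0°, -0.1299) = (-0.0925, 0.1602, -0.1299)
arm 3 at φ=240.0°: (R−r)+L cos θ3 = 0.1960;  centre 3 = (-0.0980, -0.1698, -0.1229)
|centre ₂|²−|centre ₁|² = -0.0154;  |centre ₃|²−|centre ₁|² = -0.0129
linear system: -0.6948x+0.3204y = -0.0154−-0.1822z; -0.7058x+-0.3396y = -0.0129−-0.1681z
Cramer: x(z) = 0.0203-0.2504z;  y(z) = -0.0040+0.0255z
sphere 1 gives Az²+Bz+C=0 with A=1.0634, B=0.1949, C=-0.0218;  B²−4AC=0.1309;  roots -0.2618, 0.0784;  negative root z = -0.2618
x = 0.0858, y = -0.0107

(0.0858, -0.0107, -0.2618)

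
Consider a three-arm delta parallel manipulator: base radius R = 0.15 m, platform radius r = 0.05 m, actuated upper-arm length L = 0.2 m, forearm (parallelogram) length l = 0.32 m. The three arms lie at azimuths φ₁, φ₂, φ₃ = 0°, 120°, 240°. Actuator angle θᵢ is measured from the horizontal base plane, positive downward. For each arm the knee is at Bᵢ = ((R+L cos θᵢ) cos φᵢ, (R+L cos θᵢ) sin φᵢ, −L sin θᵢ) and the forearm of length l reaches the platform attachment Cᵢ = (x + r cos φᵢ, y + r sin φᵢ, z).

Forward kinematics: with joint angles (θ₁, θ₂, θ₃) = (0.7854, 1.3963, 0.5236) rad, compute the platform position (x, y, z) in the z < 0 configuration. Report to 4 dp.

(0.0430, -0.1431, -0.3478)

centre 1 = (0.2414·cos0.0°, 0.2414·sin0.0°, -0.1414) = (0.2414, 0.0000, -0.1414)
arm 2 at φ=120.0°: ρ2 = 0.1347;  centre 2 = (-0.0674, 0.1167, -0.1970)
arm 3 at φ=240.0°: ρ3 = 0.2732;  centre 3 = (-0.1366, -0.2366, -0.1000)
subtract pairs → two planes through P
linear system: -0.6176x+0.2333y = -0.0213−-0.1111z; -0.7560x+-0.4732y = 0.0064−0.0828z
det = 0.4687;  x = 0.0184+-0.0709z,  y = -0.0428+0.2884z
sphere 1 gives Az²+Bz+C=0 with A=1.0882, B=0.2898, C=-0.0308;  B²−4AC=0.2181;  roots -0.3478, 0.0814;  negative root z = -0.3478
x = 0.0430, y = -0.1431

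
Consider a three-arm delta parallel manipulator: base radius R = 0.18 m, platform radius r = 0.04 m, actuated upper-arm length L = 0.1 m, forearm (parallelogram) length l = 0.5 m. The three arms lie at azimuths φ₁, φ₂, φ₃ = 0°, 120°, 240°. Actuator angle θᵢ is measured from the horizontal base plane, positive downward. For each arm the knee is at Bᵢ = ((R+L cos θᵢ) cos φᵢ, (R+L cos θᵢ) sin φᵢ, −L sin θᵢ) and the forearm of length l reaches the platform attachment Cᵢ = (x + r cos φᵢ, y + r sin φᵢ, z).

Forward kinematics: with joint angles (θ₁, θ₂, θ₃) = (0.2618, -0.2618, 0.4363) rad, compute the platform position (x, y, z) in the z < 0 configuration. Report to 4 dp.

arm 1 at φ=0.0°: e+L cos θ1 = 0.2366;  S1 = (0.2366, 0.0000, -0.0259)
S2 = (0.2366·cos120.0°, 0.2366·sin120.0°, 0.0259) = (-0.1183, 0.2049, 0.0259)
φ3=240.0°: virtual centre (-0.1153, -0.1997, -0.0423), radius l
|S₂|²−|S₁|² = 0.0000;  |S₃|²−|S₁|² = -0.0017
[-0.7098 0.4098 0.1035]·P = 0.0000;  [-0.7038 -0.3995 -0.0328]·P = -0.0017
Cramer: x(z) = 0.0012+0.0488z;  y(z) = 0.0021-0.1680z
into |P−S₁|² = l²: 1.0306z² + 0.0281z + -0.1939 = 0;  Δ = 0.8002;  z = -0.4476 or 0.4204 → z<0 root = -0.4476
x = -0.0207, y = 0.0773

(-0.0207, 0.0773, -0.4476)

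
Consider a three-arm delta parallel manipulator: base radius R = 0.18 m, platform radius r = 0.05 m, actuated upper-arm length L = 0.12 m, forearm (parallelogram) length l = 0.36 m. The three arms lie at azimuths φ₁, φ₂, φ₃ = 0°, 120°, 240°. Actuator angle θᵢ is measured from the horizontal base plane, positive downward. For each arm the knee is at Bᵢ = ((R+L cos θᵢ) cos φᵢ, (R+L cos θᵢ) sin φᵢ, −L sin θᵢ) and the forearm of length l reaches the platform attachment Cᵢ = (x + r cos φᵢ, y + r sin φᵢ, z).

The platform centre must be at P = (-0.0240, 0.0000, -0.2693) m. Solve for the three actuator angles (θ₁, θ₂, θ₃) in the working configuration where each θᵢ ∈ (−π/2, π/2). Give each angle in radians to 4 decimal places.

arm 1 (φ=0.0°): x'=-0.0240, y'=0.0000
  A cos θ + B sin θ = C:  0.1540·cos θ + -0.2693·sin θ = 0.0790
  γ=atan2(-0.2693,0.1540)=-1.0513;  ψ=arccos(0.2547)=1.3133;  θ1=γ+ψ≈0.2620
arm 2 (φ=120.0°): x'=0.0120, y'=0.0208
  A cos θ + B sin θ = C:  0.1180·cos θ + -0.2693·sin θ = 0.1180
  √(A²+B²)=0.2940;  θ2 = -1.1578+1.1578 ≈ 0.0000
rotate P by −φ3: (0.0120, -0.0208, -0.2693)
  A cos θ + B sin θ = C:  0.1180·cos θ + -0.2693·sin θ = 0.1180
  θ3 = atan2(B,A) + arccos(C/0.2940) = 0.0000

θ₁ = 0.2620, θ₂ = 0.0000, θ₃ = 0.0000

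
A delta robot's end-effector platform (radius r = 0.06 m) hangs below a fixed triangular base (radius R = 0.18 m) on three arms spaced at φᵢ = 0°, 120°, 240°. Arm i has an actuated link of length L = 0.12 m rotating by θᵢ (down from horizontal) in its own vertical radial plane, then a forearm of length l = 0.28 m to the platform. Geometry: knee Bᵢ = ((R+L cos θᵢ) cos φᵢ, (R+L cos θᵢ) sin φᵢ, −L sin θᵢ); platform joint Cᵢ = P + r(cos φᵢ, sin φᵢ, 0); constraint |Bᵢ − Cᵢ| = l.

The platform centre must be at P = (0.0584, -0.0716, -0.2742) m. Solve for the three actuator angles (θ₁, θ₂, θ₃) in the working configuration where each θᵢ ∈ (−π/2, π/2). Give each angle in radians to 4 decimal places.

arm 1 (φ=0.0°): x'=0.0584, y'=-0.0716
  e−x'=0.0616;  (l²−L²−(e−x')²−y'²−z²)/2L = -0.0838
  √(A²+B²)=0.2810;  θ1 = -1.3498+1.8735 ≈ 0.5237
φ2=120.0° → target in arm frame (-0.0912, -0.0148)
  e−x'=0.2112;  (l²−L²−(e−x')²−y'²−z²)/2L = -0.2334
  θ2 = atan2(B,A) + arccos(C/0.3461) = 1.3964
rotate P by −φ3: (0.0328, 0.0864, -0.2742)
  A cos θ + B sin θ = C:  0.0872·cos θ + -0.2742·sin θ = -0.1094
  √(A²+B²)=0.2877;  θ3 = -1.2629+1.9607 ≈ 0.6978

θ₁ = 0.5237, θ₂ = 1.3964, θ₃ = 0.6978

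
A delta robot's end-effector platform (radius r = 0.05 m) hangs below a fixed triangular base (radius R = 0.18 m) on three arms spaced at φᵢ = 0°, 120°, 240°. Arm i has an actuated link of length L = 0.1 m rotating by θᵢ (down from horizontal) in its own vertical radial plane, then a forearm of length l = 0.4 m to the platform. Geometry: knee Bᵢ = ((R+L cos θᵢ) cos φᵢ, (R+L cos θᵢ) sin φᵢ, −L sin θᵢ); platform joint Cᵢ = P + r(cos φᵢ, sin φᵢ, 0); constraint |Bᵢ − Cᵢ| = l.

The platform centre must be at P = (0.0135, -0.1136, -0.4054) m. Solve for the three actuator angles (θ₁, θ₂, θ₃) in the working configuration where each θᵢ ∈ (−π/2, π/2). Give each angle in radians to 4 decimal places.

θ₁ = 0.7850, θ₂ = 1.3961, θ₃ = 0.3490

arm 1 (φ=0.0°): x'=0.0135, y'=-0.1136
  A=0.1165, B=-0.4054, C=(l²−L²−A²−y'²−z²)/(2L)=-0.2041
  √(A²+B²)=0.4218;  θ1 = -1.2910+2.0760 ≈ 0.7850
φ2=120.0° → target in arm frame (-0.1051, 0.0451)
  e−x'=0.2351;  (l²−L²−(e−x')²−y'²−z²)/2L = -0.3584
  √(A²+B²)=0.4687;  θ2 = -1.0452+2.4413 ≈ 1.3961
arm 3 (φ=240.0°): x'=0.0916, y'=0.0685
  A cos θ + B sin θ = C:  0.0384·cos θ + -0.4054·sin θ = -0.1026
  √(A²+B²)=0.4072;  θ3 = -1.4764+1.8254 ≈ 0.3490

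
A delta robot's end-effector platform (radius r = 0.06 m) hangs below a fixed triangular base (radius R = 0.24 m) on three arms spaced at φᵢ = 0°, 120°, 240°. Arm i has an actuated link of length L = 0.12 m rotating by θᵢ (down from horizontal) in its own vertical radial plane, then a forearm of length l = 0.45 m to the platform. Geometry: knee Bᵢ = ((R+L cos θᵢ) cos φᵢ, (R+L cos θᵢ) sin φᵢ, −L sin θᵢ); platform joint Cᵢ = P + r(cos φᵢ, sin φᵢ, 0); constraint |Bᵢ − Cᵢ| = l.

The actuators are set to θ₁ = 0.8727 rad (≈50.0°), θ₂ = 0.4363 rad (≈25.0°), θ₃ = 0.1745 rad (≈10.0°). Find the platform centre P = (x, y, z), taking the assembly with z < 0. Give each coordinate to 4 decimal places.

(-0.0713, -0.0261, -0.3984)

arm 1 at φ=0.0°: ρ1 = 0.2571;  O1 = (0.2571, 0.0000, -0.0919)
φ2=120.0°: virtual centre (-0.1444, 0.2501, -0.0507), radius l
φ3=240.0°: virtual centre (-0.1491, -0.2582, -0.0208), radius l
eliminate P² terms by subtracting sphere 1 from 2 and 3
[-0.8030 0.5001 0.0824]·P = 0.0114;  [-0.8124 -0.5165 0.1422]·P = 0.0148
Cramer: x(z) = -0.0162+0.1385z;  y(z) = -0.0032+0.0575z
sphere 1 gives Az²+Bz+C=0 with A=1.0225, B=0.1078, C=-0.1193;  B²−4AC=0.4998;  roots -0.3984, 0.2930;  negative root z = -0.3984
x = -0.0713, y = -0.0261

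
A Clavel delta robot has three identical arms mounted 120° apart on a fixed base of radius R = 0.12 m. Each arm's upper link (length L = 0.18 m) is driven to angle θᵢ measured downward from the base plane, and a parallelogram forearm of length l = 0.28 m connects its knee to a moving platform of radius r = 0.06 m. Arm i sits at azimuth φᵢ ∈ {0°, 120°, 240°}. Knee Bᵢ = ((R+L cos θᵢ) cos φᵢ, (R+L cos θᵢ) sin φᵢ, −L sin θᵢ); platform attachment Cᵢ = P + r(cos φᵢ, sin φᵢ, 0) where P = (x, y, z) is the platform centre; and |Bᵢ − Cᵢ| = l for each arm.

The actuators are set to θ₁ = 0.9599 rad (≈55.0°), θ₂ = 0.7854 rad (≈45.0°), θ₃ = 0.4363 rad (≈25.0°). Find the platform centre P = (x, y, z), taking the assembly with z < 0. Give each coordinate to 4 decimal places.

arm 1 at φ=0.0°: e+L cos θ1 = 0.1632;  O1 = (0.1632, 0.0000, -0.1474)
φ2=120.0°: virtual centre (-0.0936, 0.1622, -0.1273), radius l
O3 = (0.2231·cos240.0°, 0.2231·sin240.0°, -0.0761) = (-0.1116, -0.1932, -0.0761)
eliminate P² terms by subtracting sphere 1 from 2 and 3
[-0.5138 0.3244 0.0403]·P = 0.0029;  [-0.5496 -0.3865 0.1428]·P = 0.0072
det = 0.3769;  x = -0.0091+0.1642z,  y = -0.0056+0.1358z
into |P−O₁|² = l²: 1.0454z² + 0.2367z + -0.0269 = 0;  Δ = 0.1686;  z = -0.3096 or 0.0831 → z<0 root = -0.3096
x = -0.0600, y = -0.0476

(-0.0600, -0.0476, -0.3096)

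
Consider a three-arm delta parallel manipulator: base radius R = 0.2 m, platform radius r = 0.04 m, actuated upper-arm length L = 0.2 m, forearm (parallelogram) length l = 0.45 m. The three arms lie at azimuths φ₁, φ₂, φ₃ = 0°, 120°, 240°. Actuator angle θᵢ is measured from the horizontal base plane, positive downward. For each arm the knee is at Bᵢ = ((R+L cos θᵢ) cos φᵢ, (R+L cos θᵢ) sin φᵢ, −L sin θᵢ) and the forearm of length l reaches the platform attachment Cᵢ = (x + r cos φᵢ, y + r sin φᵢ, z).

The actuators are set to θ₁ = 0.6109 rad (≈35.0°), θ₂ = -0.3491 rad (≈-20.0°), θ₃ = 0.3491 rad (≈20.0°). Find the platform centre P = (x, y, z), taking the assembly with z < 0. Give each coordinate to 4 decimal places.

arm 1 at φ=0.0°: ρ1 = 0.3238;  O1 = (0.3238, 0.0000, -0.1147)
O2 = (0.3479·cos120.0°, 0.3479·sin120.0°, 0.0684) = (-0.1740, 0.3013, 0.0684)
arm 3 at φ=240.0°: ρ3 = 0.3479;  O3 = (-0.1740, -0.3013, -0.0684)
subtract pairs → two planes through P
plane₁₂: -0.9956x+0.6026y+0.3663z = 0.0077
det = 1.2000;  x = -0.0077+0.2305z,  y = 0.0000+-0.2270z
sphere 1 gives Az²+Bz+C=0 with A=1.1047, B=0.0766, C=-0.0794;  B²−4AC=0.3567;  roots -0.3050, 0.2357;  negative root z = -0.3050
x = -0.0780, y = 0.0692

(-0.0780, 0.0692, -0.3050)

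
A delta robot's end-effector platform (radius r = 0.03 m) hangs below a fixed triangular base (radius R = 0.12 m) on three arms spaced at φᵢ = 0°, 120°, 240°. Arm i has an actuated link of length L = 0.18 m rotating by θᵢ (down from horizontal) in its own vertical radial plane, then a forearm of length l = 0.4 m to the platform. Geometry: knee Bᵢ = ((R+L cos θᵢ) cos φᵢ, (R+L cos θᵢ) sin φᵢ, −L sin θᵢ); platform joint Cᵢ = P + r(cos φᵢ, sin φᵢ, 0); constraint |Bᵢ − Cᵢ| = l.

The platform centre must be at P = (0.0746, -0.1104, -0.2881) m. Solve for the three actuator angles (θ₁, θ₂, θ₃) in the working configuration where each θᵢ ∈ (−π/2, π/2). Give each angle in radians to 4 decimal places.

θ₁ = -0.2615, θ₂ = 0.6980, θ₃ = -0.1745

rotate P by −φ1: (0.0746, -0.1104, -0.2881)
  A=0.0154, B=-0.2881, C=(l²−L²−A²−y'²−z²)/(2L)=0.0894
  γ=atan2(-0.2881,0.0154)=-1.5174;  ψ=arccos(0.3098)=1.2559;  θ1=γ+ψ≈-0.2615
φ2=120.0° → target in arm frame (-0.1329, -0.0094)
  A=0.2229, B=-0.2881, C=(l²−L²−A²−y'²−z²)/(2L)=-0.0144
  θ2 = atan2(B,A) + arccos(C/0.3643) = 0.6980
φ3=240.0° → target in arm frame (0.0583, 0.1198)
  A=0.0317, B=-0.2881, C=(l²−L²−A²−y'²−z²)/(2L)=0.0812
  θ3 = atan2(B,A) + arccos(C/0.2898) = -0.1745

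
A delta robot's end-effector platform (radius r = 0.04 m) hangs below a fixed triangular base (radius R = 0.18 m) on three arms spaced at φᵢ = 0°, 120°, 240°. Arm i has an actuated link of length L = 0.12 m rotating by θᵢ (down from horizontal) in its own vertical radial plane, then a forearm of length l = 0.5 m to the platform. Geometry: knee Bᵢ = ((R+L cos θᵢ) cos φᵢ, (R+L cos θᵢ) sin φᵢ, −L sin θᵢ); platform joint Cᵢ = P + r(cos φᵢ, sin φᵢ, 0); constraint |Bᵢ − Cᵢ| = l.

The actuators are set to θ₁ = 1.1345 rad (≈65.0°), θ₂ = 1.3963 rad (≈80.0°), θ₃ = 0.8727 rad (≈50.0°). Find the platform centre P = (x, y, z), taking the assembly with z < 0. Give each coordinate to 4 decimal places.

φ1=0.0°: virtual centre (0.1907, 0.0000, -0.1088), radius l
arm 2 at φ=120.0°: (R−r)+L cos θ2 = 0.1608;  O2 = (-0.0804, 0.1393, -0.1182)
arm 3 at φ=240.0°: (R−r)+L cos θ3 = 0.2171;  O3 = (-0.1086, -0.1880, -0.0919)
eliminate P² terms by subtracting sphere 1 from 2 and 3
linear system: -0.5423x+0.2786y = -0.0084−-0.0188z; -0.5986x+-0.3761y = 0.0074−0.0337z
Cramer: x(z) = 0.0029+0.0062z;  y(z) = -0.0243+0.0797z
into |P−O₁|² = l²: 1.0064z² + 0.2113z + -0.2023 = 0;  Δ = 0.8591;  z = -0.5655 or 0.3555 → z<0 root = -0.5655
x = -0.0006, y = -0.0694

(-0.0006, -0.0694, -0.5655)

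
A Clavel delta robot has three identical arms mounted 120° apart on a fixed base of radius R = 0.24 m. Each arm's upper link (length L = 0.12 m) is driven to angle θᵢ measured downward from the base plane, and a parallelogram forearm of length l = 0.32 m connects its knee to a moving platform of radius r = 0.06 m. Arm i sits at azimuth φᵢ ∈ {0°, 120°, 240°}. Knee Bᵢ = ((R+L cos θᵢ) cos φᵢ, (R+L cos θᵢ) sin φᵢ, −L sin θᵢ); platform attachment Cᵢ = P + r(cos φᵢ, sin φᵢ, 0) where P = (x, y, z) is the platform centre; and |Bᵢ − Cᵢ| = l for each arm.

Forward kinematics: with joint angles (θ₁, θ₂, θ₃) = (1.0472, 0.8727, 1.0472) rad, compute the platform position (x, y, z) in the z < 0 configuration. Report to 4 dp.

(-0.0089, 0.0155, -0.3044)

S1 = (0.2400·cos0.0°, 0.2400·sin0.0°, -0.1039) = (0.2400, 0.0000, -0.1039)
φ2=120.0°: virtual centre (-0.1286, 0.2227, -0.0919), radius l
φ3=240.0°: virtual centre (-0.1200, -0.2078, -0.1039), radius l
subtract pairs → two planes through P
[-0.7371 0.4454 0.0240]·P = 0.0062;  [-0.7200 -0.4157 0.0000]·P = 0.0000
det = 0.6271;  x = -0.0041+0.0159z,  y = 0.0071+-0.0275z
into |P−S₁|² = l²: 1.0010z² + 0.1997z + -0.0320 = 0;  Δ = 0.1679;  z = -0.3044 or 0.1049 → z<0 root = -0.3044
x = -0.0089, y = 0.0155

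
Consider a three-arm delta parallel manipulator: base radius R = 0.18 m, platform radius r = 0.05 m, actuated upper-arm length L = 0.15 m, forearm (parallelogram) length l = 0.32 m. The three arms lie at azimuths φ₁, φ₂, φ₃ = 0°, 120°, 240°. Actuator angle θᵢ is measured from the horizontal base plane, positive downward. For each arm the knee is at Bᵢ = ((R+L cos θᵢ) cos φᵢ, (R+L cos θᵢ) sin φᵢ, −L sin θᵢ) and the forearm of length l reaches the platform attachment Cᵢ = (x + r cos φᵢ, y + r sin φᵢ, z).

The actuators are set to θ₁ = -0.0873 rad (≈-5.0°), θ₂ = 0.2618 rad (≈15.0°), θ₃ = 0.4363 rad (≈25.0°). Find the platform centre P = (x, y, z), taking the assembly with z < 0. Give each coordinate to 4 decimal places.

centre 1 = (0.2794·cos0.0°, 0.2794·sin0.0°, 0.0131) = (0.2794, 0.0000, 0.0131)
arm 2 at φ=120.0°: (R−r)+L cos θ2 = 0.2749;  centre 2 = (-0.1374, 0.2381, -0.0388)
φ3=240.0°: virtual centre (-0.1330, -0.2303, -0.0634), radius l
subtract pairs → two planes through P
plane₁₂: -0.8337x+0.4761y+-0.1038z = -0.0012
det = 0.7768;  x = 0.0028+-0.1553z,  y = 0.0025+-0.0539z
sphere 1 gives Az²+Bz+C=0 with A=1.0270, B=0.0595, C=-0.0257;  B²−4AC=0.1092;  roots -0.1899, 0.1319;  negative root z = -0.1899
x = 0.0323, y = 0.0127

(0.0323, 0.0127, -0.1899)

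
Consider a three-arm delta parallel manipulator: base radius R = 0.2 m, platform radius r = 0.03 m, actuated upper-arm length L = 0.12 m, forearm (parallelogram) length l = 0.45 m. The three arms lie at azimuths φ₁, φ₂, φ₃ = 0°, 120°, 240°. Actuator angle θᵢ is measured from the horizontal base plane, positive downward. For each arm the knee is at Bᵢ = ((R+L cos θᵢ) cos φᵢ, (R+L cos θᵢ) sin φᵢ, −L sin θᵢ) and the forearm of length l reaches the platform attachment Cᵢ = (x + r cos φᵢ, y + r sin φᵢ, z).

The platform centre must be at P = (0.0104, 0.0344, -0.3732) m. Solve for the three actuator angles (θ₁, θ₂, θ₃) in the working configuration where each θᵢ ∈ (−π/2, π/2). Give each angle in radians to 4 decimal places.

φ1=0.0° → target in arm frame (0.0104, 0.0344)
  A=0.1596, B=-0.3732, C=(l²−L²−A²−y'²−z²)/(2L)=0.0924
  √(A²+B²)=0.4059;  θ1 = -1.1667+1.3412 ≈ 0.1746
rotate P by −φ2: (0.0246, -0.0262, -0.3732)
  A=0.1454, B=-0.3732, C=(l²−L²−A²−y'²−z²)/(2L)=0.1125
  γ=atan2(-0.3732,0.1454)=-1.1993;  ψ=arccos(0.2808)=1.2862;  θ2=γ+ψ≈0.0869
φ3=240.0° → target in arm frame (-0.0350, -0.0082)
  A=0.2050, B=-0.3732, C=(l²−L²−A²−y'²−z²)/(2L)=0.0281
  √(A²+B²)=0.4258;  θ3 = -1.0685+1.5049 ≈ 0.4364

θ₁ = 0.1746, θ₂ = 0.0869, θ₃ = 0.4364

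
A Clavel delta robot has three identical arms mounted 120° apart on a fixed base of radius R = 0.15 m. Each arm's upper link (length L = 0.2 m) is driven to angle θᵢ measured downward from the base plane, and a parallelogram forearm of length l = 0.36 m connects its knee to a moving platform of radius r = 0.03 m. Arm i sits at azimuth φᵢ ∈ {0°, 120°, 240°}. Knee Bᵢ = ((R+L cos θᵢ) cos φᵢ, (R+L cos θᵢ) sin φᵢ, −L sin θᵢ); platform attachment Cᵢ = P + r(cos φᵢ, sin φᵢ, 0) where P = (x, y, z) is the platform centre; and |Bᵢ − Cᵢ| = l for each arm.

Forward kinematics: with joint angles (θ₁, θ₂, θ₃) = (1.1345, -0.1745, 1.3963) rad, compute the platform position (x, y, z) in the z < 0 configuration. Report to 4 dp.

(-0.0611, 0.2088, -0.3056)

arm 1 at φ=0.0°: e+L cos θ1 = 0.2045;  S1 = (0.2045, 0.0000, -0.1813)
arm 2 at φ=120.0°: e+L cos θ2 = 0.3170;  S2 = (-0.1585, 0.2745, 0.0347)
arm 3 at φ=240.0°: e+L cos θ3 = 0.1547;  S3 = (-0.0774, -0.1340, -0.1970)
|S₂|²−|S₁|² = 0.0270;  |S₃|²−|S₁|² = -0.0120
plane₁₂: -0.7260x+0.5490y+0.4320z = 0.0270
Cramer: x(z) = -0.0013+0.1955z;  y(z) = 0.0474-0.5284z
sphere 1 gives Az²+Bz+C=0 with A=1.3174, B=0.2320, C=-0.0521;  B²−4AC=0.3285;  roots -0.3056, 0.1295;  negative root z = -0.3056
x = -0.0611, y = 0.2088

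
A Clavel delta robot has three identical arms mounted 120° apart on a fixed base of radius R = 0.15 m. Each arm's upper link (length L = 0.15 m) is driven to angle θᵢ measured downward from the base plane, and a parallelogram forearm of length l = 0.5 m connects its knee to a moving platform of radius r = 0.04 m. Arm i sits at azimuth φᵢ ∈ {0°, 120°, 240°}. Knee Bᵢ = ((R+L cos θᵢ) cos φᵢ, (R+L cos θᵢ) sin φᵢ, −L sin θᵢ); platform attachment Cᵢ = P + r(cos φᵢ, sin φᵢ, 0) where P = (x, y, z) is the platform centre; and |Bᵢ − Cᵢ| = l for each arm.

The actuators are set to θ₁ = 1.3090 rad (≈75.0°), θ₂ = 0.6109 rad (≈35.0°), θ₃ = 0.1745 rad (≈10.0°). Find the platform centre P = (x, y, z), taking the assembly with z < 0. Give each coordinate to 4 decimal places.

(-0.1990, -0.0708, -0.4971)

φ1=0.0°: virtual centre (0.1488, 0.0000, -0.1449), radius l
φ2=120.0°: virtual centre (-0.1164, 0.2017, -0.0860), radius l
arm 3 at φ=240.0°: e+L cos θ3 = 0.2577;  centre 3 = (-0.1289, -0.2232, -0.0260)
eliminate P² terms by subtracting sphere 1 from 2 and 3
[-0.5305 0.4033 0.1177]·P = 0.0185;  [-0.5554 -0.4464 0.2377]·P = 0.0240
Cramer: x(z) = -0.0389+0.3221z;  y(z) = -0.0053+0.1318z
quadratic in z: (1.1211)z²+(0.1675)z+(-0.1937)=0, √Δ=0.9470 → z ∈ {-0.4971, 0.3477}; z = -0.4971 (taking z<0)
x = -0.1990, y = -0.0708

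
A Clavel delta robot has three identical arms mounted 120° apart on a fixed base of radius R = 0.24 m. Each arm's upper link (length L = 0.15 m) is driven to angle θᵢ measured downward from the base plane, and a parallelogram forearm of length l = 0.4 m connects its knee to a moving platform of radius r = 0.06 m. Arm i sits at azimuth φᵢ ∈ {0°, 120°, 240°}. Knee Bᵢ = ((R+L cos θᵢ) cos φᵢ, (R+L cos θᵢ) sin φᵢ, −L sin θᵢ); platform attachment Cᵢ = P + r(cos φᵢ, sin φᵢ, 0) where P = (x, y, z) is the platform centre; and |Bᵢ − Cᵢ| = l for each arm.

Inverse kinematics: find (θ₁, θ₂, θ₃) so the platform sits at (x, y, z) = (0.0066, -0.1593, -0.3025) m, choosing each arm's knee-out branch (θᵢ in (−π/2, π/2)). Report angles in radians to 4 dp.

θ₁ = 0.6110, θ₂ = 1.3087, θ₃ = -0.2621

φ1=0.0° → target in arm frame (0.0066, -0.1593)
  A cos θ + B sin θ = C:  0.1734·cos θ + -0.3025·sin θ = -0.0315
  √(A²+B²)=0.3487;  θ1 = -1.0503+1.6613 ≈ 0.6110
φ2=120.0° → target in arm frame (-0.1413, 0.0739)
  A cos θ + B sin θ = C:  0.3213·cos θ + -0.3025·sin θ = -0.2089
  √(A²+B²)=0.4413;  θ2 = -0.7553+2.0640 ≈ 1.3087
rotate P by −φ3: (0.1347, 0.0854, -0.3025)
  A cos θ + B sin θ = C:  0.0453·cos θ + -0.3025·sin θ = 0.1222
  θ3 = atan2(B,A) + arccos(C/0.3059) = -0.2621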